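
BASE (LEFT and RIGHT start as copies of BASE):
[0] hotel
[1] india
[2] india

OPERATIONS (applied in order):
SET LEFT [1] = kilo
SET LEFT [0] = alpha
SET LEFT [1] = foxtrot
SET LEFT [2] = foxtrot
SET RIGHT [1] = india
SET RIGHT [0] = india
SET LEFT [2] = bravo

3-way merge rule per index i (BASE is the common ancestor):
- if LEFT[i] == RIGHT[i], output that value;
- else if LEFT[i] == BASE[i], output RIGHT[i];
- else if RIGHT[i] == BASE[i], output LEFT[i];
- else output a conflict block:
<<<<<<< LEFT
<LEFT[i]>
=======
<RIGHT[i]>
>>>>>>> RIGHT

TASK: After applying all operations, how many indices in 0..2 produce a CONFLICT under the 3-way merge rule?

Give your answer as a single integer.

Answer: 1

Derivation:
Final LEFT:  [alpha, foxtrot, bravo]
Final RIGHT: [india, india, india]
i=0: BASE=hotel L=alpha R=india all differ -> CONFLICT
i=1: L=foxtrot, R=india=BASE -> take LEFT -> foxtrot
i=2: L=bravo, R=india=BASE -> take LEFT -> bravo
Conflict count: 1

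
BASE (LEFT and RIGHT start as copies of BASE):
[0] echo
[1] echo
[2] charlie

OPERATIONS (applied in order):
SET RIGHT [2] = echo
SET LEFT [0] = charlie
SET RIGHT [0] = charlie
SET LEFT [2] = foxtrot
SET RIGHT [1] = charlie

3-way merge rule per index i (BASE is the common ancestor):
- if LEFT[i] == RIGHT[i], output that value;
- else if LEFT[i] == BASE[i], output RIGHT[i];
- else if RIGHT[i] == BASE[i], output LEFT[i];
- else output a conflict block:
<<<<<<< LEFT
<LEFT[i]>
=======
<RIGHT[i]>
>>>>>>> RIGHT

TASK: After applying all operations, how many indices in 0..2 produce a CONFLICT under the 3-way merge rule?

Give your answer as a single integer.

Answer: 1

Derivation:
Final LEFT:  [charlie, echo, foxtrot]
Final RIGHT: [charlie, charlie, echo]
i=0: L=charlie R=charlie -> agree -> charlie
i=1: L=echo=BASE, R=charlie -> take RIGHT -> charlie
i=2: BASE=charlie L=foxtrot R=echo all differ -> CONFLICT
Conflict count: 1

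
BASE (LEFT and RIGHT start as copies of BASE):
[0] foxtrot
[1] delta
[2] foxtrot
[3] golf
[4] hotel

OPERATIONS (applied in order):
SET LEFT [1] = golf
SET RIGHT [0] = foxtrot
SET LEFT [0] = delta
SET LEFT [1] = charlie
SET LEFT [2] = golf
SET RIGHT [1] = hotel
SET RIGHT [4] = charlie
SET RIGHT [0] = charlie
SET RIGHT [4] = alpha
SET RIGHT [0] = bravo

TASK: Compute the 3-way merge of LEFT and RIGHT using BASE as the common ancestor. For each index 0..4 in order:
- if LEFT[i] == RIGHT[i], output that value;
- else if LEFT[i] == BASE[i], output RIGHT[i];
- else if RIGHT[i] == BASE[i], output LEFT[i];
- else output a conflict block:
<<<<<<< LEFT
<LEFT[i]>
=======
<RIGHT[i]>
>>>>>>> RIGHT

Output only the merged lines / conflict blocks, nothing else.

Final LEFT:  [delta, charlie, golf, golf, hotel]
Final RIGHT: [bravo, hotel, foxtrot, golf, alpha]
i=0: BASE=foxtrot L=delta R=bravo all differ -> CONFLICT
i=1: BASE=delta L=charlie R=hotel all differ -> CONFLICT
i=2: L=golf, R=foxtrot=BASE -> take LEFT -> golf
i=3: L=golf R=golf -> agree -> golf
i=4: L=hotel=BASE, R=alpha -> take RIGHT -> alpha

Answer: <<<<<<< LEFT
delta
=======
bravo
>>>>>>> RIGHT
<<<<<<< LEFT
charlie
=======
hotel
>>>>>>> RIGHT
golf
golf
alpha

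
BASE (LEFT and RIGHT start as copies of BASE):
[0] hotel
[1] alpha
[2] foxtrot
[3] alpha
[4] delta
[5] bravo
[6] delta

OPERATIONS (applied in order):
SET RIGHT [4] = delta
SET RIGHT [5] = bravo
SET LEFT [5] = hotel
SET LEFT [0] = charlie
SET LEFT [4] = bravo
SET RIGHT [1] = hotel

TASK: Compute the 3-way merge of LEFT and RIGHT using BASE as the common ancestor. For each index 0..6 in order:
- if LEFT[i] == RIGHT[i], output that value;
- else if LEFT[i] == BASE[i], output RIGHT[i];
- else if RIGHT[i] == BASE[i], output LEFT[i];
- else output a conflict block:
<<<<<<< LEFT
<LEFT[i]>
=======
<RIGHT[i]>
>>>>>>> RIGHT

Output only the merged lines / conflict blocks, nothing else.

Final LEFT:  [charlie, alpha, foxtrot, alpha, bravo, hotel, delta]
Final RIGHT: [hotel, hotel, foxtrot, alpha, delta, bravo, delta]
i=0: L=charlie, R=hotel=BASE -> take LEFT -> charlie
i=1: L=alpha=BASE, R=hotel -> take RIGHT -> hotel
i=2: L=foxtrot R=foxtrot -> agree -> foxtrot
i=3: L=alpha R=alpha -> agree -> alpha
i=4: L=bravo, R=delta=BASE -> take LEFT -> bravo
i=5: L=hotel, R=bravo=BASE -> take LEFT -> hotel
i=6: L=delta R=delta -> agree -> delta

Answer: charlie
hotel
foxtrot
alpha
bravo
hotel
delta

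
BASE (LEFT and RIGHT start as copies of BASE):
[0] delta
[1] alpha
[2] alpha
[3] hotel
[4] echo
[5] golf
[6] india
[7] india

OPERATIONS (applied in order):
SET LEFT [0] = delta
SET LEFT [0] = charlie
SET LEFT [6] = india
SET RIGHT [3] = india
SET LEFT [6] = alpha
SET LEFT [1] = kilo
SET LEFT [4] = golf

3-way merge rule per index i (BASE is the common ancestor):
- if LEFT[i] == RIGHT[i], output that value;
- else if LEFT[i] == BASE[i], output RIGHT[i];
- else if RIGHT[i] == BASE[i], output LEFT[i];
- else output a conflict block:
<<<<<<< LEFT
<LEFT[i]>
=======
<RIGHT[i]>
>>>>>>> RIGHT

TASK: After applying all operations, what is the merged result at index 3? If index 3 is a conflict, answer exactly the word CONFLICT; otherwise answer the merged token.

Answer: india

Derivation:
Final LEFT:  [charlie, kilo, alpha, hotel, golf, golf, alpha, india]
Final RIGHT: [delta, alpha, alpha, india, echo, golf, india, india]
i=0: L=charlie, R=delta=BASE -> take LEFT -> charlie
i=1: L=kilo, R=alpha=BASE -> take LEFT -> kilo
i=2: L=alpha R=alpha -> agree -> alpha
i=3: L=hotel=BASE, R=india -> take RIGHT -> india
i=4: L=golf, R=echo=BASE -> take LEFT -> golf
i=5: L=golf R=golf -> agree -> golf
i=6: L=alpha, R=india=BASE -> take LEFT -> alpha
i=7: L=india R=india -> agree -> india
Index 3 -> india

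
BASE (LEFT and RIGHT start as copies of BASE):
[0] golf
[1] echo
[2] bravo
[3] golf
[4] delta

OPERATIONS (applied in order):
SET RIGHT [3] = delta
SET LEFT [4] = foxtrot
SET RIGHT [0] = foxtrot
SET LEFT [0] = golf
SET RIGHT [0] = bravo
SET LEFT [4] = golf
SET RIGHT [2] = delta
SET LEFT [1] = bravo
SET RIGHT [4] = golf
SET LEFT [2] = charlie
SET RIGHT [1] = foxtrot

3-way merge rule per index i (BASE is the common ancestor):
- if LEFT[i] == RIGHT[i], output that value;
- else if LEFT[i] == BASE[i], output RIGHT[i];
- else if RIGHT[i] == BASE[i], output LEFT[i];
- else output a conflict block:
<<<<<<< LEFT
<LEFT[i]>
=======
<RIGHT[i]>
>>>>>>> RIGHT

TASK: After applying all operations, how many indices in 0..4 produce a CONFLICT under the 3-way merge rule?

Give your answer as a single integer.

Answer: 2

Derivation:
Final LEFT:  [golf, bravo, charlie, golf, golf]
Final RIGHT: [bravo, foxtrot, delta, delta, golf]
i=0: L=golf=BASE, R=bravo -> take RIGHT -> bravo
i=1: BASE=echo L=bravo R=foxtrot all differ -> CONFLICT
i=2: BASE=bravo L=charlie R=delta all differ -> CONFLICT
i=3: L=golf=BASE, R=delta -> take RIGHT -> delta
i=4: L=golf R=golf -> agree -> golf
Conflict count: 2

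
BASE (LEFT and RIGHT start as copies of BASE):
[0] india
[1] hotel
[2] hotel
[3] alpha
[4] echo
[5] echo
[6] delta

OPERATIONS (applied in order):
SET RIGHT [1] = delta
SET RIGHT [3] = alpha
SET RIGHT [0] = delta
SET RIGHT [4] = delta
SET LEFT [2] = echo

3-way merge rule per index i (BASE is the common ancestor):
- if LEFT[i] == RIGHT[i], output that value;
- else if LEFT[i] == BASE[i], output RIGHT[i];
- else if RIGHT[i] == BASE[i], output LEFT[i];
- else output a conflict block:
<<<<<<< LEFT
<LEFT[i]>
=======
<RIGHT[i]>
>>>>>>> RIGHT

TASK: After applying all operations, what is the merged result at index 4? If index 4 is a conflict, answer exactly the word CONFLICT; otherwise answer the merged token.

Final LEFT:  [india, hotel, echo, alpha, echo, echo, delta]
Final RIGHT: [delta, delta, hotel, alpha, delta, echo, delta]
i=0: L=india=BASE, R=delta -> take RIGHT -> delta
i=1: L=hotel=BASE, R=delta -> take RIGHT -> delta
i=2: L=echo, R=hotel=BASE -> take LEFT -> echo
i=3: L=alpha R=alpha -> agree -> alpha
i=4: L=echo=BASE, R=delta -> take RIGHT -> delta
i=5: L=echo R=echo -> agree -> echo
i=6: L=delta R=delta -> agree -> delta
Index 4 -> delta

Answer: delta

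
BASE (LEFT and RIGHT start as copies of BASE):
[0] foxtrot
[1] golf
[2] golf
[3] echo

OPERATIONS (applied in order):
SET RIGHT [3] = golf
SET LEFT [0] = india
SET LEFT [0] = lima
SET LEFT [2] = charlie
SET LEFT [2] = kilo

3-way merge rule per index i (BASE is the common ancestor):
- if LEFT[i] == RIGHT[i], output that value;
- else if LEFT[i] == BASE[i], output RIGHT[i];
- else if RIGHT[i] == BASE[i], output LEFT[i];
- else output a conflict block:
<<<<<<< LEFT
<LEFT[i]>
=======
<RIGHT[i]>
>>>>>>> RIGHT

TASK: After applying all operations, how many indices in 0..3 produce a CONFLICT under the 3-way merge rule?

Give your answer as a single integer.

Final LEFT:  [lima, golf, kilo, echo]
Final RIGHT: [foxtrot, golf, golf, golf]
i=0: L=lima, R=foxtrot=BASE -> take LEFT -> lima
i=1: L=golf R=golf -> agree -> golf
i=2: L=kilo, R=golf=BASE -> take LEFT -> kilo
i=3: L=echo=BASE, R=golf -> take RIGHT -> golf
Conflict count: 0

Answer: 0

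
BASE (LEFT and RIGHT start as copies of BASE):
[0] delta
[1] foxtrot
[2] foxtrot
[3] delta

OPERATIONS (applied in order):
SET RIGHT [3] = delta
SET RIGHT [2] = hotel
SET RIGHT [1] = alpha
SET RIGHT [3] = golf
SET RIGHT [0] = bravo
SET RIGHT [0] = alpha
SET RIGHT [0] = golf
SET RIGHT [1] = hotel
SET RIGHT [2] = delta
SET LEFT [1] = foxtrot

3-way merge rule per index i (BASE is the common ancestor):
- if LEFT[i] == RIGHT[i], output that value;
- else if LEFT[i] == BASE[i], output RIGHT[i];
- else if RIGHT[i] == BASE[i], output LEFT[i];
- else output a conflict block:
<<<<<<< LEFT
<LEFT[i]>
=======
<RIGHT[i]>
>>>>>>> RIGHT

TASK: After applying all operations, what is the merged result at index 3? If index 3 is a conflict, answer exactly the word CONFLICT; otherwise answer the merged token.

Final LEFT:  [delta, foxtrot, foxtrot, delta]
Final RIGHT: [golf, hotel, delta, golf]
i=0: L=delta=BASE, R=golf -> take RIGHT -> golf
i=1: L=foxtrot=BASE, R=hotel -> take RIGHT -> hotel
i=2: L=foxtrot=BASE, R=delta -> take RIGHT -> delta
i=3: L=delta=BASE, R=golf -> take RIGHT -> golf
Index 3 -> golf

Answer: golf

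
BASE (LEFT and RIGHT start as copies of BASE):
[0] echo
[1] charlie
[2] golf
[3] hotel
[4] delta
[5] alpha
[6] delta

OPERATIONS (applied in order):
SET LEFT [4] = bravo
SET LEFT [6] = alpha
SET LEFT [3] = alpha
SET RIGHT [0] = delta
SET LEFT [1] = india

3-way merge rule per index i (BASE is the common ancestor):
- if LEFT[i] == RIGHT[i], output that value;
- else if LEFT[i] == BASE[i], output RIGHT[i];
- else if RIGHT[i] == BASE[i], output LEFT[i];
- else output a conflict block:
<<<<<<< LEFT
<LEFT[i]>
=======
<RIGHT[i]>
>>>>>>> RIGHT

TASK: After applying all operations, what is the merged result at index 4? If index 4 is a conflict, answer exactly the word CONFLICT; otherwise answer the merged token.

Final LEFT:  [echo, india, golf, alpha, bravo, alpha, alpha]
Final RIGHT: [delta, charlie, golf, hotel, delta, alpha, delta]
i=0: L=echo=BASE, R=delta -> take RIGHT -> delta
i=1: L=india, R=charlie=BASE -> take LEFT -> india
i=2: L=golf R=golf -> agree -> golf
i=3: L=alpha, R=hotel=BASE -> take LEFT -> alpha
i=4: L=bravo, R=delta=BASE -> take LEFT -> bravo
i=5: L=alpha R=alpha -> agree -> alpha
i=6: L=alpha, R=delta=BASE -> take LEFT -> alpha
Index 4 -> bravo

Answer: bravo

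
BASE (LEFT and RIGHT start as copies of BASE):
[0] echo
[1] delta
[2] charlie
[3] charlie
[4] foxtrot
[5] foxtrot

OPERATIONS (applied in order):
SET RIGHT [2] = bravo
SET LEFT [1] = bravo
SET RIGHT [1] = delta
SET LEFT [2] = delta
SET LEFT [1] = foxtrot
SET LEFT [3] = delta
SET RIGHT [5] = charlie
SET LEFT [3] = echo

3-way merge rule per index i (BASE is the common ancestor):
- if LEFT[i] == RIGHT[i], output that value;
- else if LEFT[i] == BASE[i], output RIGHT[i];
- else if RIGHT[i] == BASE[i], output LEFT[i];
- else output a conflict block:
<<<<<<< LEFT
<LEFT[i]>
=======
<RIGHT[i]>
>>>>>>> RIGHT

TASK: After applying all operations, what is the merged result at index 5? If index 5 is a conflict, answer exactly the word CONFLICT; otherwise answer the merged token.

Final LEFT:  [echo, foxtrot, delta, echo, foxtrot, foxtrot]
Final RIGHT: [echo, delta, bravo, charlie, foxtrot, charlie]
i=0: L=echo R=echo -> agree -> echo
i=1: L=foxtrot, R=delta=BASE -> take LEFT -> foxtrot
i=2: BASE=charlie L=delta R=bravo all differ -> CONFLICT
i=3: L=echo, R=charlie=BASE -> take LEFT -> echo
i=4: L=foxtrot R=foxtrot -> agree -> foxtrot
i=5: L=foxtrot=BASE, R=charlie -> take RIGHT -> charlie
Index 5 -> charlie

Answer: charlie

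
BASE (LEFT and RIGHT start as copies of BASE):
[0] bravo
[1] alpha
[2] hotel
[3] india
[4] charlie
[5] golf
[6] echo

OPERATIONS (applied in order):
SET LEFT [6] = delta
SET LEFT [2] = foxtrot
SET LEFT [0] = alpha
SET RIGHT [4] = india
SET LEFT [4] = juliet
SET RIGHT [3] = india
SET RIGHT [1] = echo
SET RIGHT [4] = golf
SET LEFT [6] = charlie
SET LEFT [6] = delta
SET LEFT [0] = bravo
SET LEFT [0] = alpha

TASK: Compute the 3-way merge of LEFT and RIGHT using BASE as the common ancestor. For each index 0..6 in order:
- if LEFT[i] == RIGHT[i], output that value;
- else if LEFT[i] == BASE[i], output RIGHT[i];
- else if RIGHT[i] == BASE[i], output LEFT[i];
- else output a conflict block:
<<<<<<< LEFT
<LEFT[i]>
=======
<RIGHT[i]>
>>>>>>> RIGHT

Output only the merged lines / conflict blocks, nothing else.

Final LEFT:  [alpha, alpha, foxtrot, india, juliet, golf, delta]
Final RIGHT: [bravo, echo, hotel, india, golf, golf, echo]
i=0: L=alpha, R=bravo=BASE -> take LEFT -> alpha
i=1: L=alpha=BASE, R=echo -> take RIGHT -> echo
i=2: L=foxtrot, R=hotel=BASE -> take LEFT -> foxtrot
i=3: L=india R=india -> agree -> india
i=4: BASE=charlie L=juliet R=golf all differ -> CONFLICT
i=5: L=golf R=golf -> agree -> golf
i=6: L=delta, R=echo=BASE -> take LEFT -> delta

Answer: alpha
echo
foxtrot
india
<<<<<<< LEFT
juliet
=======
golf
>>>>>>> RIGHT
golf
delta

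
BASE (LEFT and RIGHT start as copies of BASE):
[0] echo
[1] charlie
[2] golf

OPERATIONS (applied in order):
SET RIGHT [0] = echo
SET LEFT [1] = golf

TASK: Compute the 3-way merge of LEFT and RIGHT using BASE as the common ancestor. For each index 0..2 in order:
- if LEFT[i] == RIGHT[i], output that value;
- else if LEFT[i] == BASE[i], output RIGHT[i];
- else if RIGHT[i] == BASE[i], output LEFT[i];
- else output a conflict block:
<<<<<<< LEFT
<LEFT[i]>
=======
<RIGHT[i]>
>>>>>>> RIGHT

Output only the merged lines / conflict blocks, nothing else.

Answer: echo
golf
golf

Derivation:
Final LEFT:  [echo, golf, golf]
Final RIGHT: [echo, charlie, golf]
i=0: L=echo R=echo -> agree -> echo
i=1: L=golf, R=charlie=BASE -> take LEFT -> golf
i=2: L=golf R=golf -> agree -> golf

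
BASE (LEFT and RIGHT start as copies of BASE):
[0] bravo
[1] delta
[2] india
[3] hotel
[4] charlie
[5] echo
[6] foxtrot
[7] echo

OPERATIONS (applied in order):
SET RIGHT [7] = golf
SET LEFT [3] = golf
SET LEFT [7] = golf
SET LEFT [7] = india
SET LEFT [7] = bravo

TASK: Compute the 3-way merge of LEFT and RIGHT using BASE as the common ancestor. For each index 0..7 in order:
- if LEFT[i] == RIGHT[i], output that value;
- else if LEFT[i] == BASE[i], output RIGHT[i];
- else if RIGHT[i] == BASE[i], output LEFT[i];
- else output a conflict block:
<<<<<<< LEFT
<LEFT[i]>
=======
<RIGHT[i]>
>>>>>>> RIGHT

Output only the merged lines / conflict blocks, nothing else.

Final LEFT:  [bravo, delta, india, golf, charlie, echo, foxtrot, bravo]
Final RIGHT: [bravo, delta, india, hotel, charlie, echo, foxtrot, golf]
i=0: L=bravo R=bravo -> agree -> bravo
i=1: L=delta R=delta -> agree -> delta
i=2: L=india R=india -> agree -> india
i=3: L=golf, R=hotel=BASE -> take LEFT -> golf
i=4: L=charlie R=charlie -> agree -> charlie
i=5: L=echo R=echo -> agree -> echo
i=6: L=foxtrot R=foxtrot -> agree -> foxtrot
i=7: BASE=echo L=bravo R=golf all differ -> CONFLICT

Answer: bravo
delta
india
golf
charlie
echo
foxtrot
<<<<<<< LEFT
bravo
=======
golf
>>>>>>> RIGHT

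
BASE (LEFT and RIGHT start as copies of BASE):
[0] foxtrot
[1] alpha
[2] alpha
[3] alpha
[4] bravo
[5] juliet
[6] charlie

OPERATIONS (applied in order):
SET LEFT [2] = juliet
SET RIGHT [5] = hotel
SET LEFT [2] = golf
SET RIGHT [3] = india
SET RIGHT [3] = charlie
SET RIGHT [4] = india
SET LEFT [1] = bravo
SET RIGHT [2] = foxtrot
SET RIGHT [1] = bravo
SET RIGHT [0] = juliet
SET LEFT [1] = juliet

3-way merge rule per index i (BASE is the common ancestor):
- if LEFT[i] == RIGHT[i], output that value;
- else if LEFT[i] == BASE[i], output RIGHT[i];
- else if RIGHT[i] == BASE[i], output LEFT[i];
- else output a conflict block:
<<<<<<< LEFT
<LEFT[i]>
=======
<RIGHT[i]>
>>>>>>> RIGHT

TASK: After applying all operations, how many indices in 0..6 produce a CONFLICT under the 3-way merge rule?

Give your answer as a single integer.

Answer: 2

Derivation:
Final LEFT:  [foxtrot, juliet, golf, alpha, bravo, juliet, charlie]
Final RIGHT: [juliet, bravo, foxtrot, charlie, india, hotel, charlie]
i=0: L=foxtrot=BASE, R=juliet -> take RIGHT -> juliet
i=1: BASE=alpha L=juliet R=bravo all differ -> CONFLICT
i=2: BASE=alpha L=golf R=foxtrot all differ -> CONFLICT
i=3: L=alpha=BASE, R=charlie -> take RIGHT -> charlie
i=4: L=bravo=BASE, R=india -> take RIGHT -> india
i=5: L=juliet=BASE, R=hotel -> take RIGHT -> hotel
i=6: L=charlie R=charlie -> agree -> charlie
Conflict count: 2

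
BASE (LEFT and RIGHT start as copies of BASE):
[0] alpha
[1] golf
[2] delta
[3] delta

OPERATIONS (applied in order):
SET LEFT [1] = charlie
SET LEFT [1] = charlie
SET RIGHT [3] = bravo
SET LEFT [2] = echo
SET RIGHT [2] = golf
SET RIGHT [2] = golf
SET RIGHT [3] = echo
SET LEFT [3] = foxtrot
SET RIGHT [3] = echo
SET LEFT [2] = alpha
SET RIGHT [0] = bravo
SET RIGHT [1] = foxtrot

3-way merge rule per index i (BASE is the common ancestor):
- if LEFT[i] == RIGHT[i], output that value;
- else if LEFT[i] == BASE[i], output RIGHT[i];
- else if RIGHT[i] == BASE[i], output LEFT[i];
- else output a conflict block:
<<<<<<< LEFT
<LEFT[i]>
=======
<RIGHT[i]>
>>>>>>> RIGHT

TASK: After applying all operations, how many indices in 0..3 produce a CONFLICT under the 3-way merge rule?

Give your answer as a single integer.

Final LEFT:  [alpha, charlie, alpha, foxtrot]
Final RIGHT: [bravo, foxtrot, golf, echo]
i=0: L=alpha=BASE, R=bravo -> take RIGHT -> bravo
i=1: BASE=golf L=charlie R=foxtrot all differ -> CONFLICT
i=2: BASE=delta L=alpha R=golf all differ -> CONFLICT
i=3: BASE=delta L=foxtrot R=echo all differ -> CONFLICT
Conflict count: 3

Answer: 3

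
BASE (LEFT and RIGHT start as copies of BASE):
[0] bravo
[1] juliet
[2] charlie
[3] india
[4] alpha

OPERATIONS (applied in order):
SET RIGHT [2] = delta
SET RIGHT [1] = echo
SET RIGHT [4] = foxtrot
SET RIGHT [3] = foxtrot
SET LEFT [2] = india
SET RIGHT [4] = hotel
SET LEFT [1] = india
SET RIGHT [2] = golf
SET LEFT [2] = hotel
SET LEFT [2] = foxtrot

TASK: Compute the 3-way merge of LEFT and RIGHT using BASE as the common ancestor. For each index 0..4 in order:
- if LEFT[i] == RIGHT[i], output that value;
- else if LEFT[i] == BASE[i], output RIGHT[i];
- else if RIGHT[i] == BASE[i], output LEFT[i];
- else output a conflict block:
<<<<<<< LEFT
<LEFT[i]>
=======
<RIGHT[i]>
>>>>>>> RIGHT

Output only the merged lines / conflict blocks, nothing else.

Final LEFT:  [bravo, india, foxtrot, india, alpha]
Final RIGHT: [bravo, echo, golf, foxtrot, hotel]
i=0: L=bravo R=bravo -> agree -> bravo
i=1: BASE=juliet L=india R=echo all differ -> CONFLICT
i=2: BASE=charlie L=foxtrot R=golf all differ -> CONFLICT
i=3: L=india=BASE, R=foxtrot -> take RIGHT -> foxtrot
i=4: L=alpha=BASE, R=hotel -> take RIGHT -> hotel

Answer: bravo
<<<<<<< LEFT
india
=======
echo
>>>>>>> RIGHT
<<<<<<< LEFT
foxtrot
=======
golf
>>>>>>> RIGHT
foxtrot
hotel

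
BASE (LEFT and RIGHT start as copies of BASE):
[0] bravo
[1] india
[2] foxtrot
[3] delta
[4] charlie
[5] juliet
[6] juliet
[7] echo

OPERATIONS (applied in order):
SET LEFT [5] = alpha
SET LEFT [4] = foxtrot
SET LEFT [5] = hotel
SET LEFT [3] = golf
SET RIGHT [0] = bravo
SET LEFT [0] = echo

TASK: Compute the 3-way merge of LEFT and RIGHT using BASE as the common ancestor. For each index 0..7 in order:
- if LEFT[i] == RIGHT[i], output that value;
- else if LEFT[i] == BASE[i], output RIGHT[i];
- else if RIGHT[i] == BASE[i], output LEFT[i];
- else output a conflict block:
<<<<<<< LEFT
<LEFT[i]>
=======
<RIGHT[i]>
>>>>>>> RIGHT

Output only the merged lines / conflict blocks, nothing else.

Answer: echo
india
foxtrot
golf
foxtrot
hotel
juliet
echo

Derivation:
Final LEFT:  [echo, india, foxtrot, golf, foxtrot, hotel, juliet, echo]
Final RIGHT: [bravo, india, foxtrot, delta, charlie, juliet, juliet, echo]
i=0: L=echo, R=bravo=BASE -> take LEFT -> echo
i=1: L=india R=india -> agree -> india
i=2: L=foxtrot R=foxtrot -> agree -> foxtrot
i=3: L=golf, R=delta=BASE -> take LEFT -> golf
i=4: L=foxtrot, R=charlie=BASE -> take LEFT -> foxtrot
i=5: L=hotel, R=juliet=BASE -> take LEFT -> hotel
i=6: L=juliet R=juliet -> agree -> juliet
i=7: L=echo R=echo -> agree -> echo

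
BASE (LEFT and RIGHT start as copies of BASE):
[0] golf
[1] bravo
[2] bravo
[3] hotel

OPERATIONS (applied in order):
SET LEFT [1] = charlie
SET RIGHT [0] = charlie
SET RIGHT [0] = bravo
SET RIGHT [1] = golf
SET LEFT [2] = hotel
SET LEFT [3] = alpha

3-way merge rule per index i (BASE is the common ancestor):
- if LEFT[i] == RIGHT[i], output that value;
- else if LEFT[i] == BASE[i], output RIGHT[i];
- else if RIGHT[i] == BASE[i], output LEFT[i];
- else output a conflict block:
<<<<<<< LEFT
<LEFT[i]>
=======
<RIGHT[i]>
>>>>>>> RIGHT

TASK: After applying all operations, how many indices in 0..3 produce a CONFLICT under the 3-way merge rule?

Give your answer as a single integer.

Final LEFT:  [golf, charlie, hotel, alpha]
Final RIGHT: [bravo, golf, bravo, hotel]
i=0: L=golf=BASE, R=bravo -> take RIGHT -> bravo
i=1: BASE=bravo L=charlie R=golf all differ -> CONFLICT
i=2: L=hotel, R=bravo=BASE -> take LEFT -> hotel
i=3: L=alpha, R=hotel=BASE -> take LEFT -> alpha
Conflict count: 1

Answer: 1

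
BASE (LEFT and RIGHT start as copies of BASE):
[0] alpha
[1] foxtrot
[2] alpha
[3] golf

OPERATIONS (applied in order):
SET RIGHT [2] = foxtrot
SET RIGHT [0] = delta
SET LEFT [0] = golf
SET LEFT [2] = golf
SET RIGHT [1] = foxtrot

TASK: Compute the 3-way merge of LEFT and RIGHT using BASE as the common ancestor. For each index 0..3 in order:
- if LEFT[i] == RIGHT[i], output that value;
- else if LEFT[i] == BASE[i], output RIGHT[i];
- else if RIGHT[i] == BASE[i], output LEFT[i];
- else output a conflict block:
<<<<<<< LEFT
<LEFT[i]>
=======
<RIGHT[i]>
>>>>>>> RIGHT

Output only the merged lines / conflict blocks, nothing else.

Final LEFT:  [golf, foxtrot, golf, golf]
Final RIGHT: [delta, foxtrot, foxtrot, golf]
i=0: BASE=alpha L=golf R=delta all differ -> CONFLICT
i=1: L=foxtrot R=foxtrot -> agree -> foxtrot
i=2: BASE=alpha L=golf R=foxtrot all differ -> CONFLICT
i=3: L=golf R=golf -> agree -> golf

Answer: <<<<<<< LEFT
golf
=======
delta
>>>>>>> RIGHT
foxtrot
<<<<<<< LEFT
golf
=======
foxtrot
>>>>>>> RIGHT
golf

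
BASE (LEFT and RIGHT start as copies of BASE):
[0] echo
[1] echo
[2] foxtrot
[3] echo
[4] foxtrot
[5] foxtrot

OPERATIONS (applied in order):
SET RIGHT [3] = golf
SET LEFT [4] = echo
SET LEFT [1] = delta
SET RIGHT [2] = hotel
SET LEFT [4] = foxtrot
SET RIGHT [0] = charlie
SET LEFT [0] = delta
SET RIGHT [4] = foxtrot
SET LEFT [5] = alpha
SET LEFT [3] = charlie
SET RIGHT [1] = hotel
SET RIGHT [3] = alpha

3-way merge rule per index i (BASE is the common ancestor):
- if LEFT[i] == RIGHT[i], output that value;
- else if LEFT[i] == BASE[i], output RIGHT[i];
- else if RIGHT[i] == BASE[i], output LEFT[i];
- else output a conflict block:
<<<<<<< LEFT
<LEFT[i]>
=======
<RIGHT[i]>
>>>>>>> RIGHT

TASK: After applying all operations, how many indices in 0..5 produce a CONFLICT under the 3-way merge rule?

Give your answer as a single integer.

Answer: 3

Derivation:
Final LEFT:  [delta, delta, foxtrot, charlie, foxtrot, alpha]
Final RIGHT: [charlie, hotel, hotel, alpha, foxtrot, foxtrot]
i=0: BASE=echo L=delta R=charlie all differ -> CONFLICT
i=1: BASE=echo L=delta R=hotel all differ -> CONFLICT
i=2: L=foxtrot=BASE, R=hotel -> take RIGHT -> hotel
i=3: BASE=echo L=charlie R=alpha all differ -> CONFLICT
i=4: L=foxtrot R=foxtrot -> agree -> foxtrot
i=5: L=alpha, R=foxtrot=BASE -> take LEFT -> alpha
Conflict count: 3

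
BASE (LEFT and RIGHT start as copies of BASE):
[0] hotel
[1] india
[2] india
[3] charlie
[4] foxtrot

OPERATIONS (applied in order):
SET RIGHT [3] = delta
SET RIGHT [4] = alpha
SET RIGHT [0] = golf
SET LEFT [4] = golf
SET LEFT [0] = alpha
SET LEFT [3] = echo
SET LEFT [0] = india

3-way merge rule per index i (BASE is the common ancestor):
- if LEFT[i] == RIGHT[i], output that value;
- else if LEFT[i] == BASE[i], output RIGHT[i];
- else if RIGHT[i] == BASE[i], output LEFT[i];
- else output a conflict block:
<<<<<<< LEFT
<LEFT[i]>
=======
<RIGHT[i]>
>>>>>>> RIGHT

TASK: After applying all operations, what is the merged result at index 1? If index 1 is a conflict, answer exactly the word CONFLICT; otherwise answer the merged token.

Final LEFT:  [india, india, india, echo, golf]
Final RIGHT: [golf, india, india, delta, alpha]
i=0: BASE=hotel L=india R=golf all differ -> CONFLICT
i=1: L=india R=india -> agree -> india
i=2: L=india R=india -> agree -> india
i=3: BASE=charlie L=echo R=delta all differ -> CONFLICT
i=4: BASE=foxtrot L=golf R=alpha all differ -> CONFLICT
Index 1 -> india

Answer: india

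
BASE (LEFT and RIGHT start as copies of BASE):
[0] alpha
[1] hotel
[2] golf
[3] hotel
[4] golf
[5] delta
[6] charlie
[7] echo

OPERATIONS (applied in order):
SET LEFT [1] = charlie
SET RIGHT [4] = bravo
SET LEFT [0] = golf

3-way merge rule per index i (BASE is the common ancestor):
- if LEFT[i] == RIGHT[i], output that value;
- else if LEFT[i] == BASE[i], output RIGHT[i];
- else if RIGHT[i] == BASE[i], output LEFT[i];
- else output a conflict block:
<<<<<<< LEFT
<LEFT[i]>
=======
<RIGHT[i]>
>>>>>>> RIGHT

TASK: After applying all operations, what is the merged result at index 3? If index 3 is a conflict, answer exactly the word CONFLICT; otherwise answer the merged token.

Final LEFT:  [golf, charlie, golf, hotel, golf, delta, charlie, echo]
Final RIGHT: [alpha, hotel, golf, hotel, bravo, delta, charlie, echo]
i=0: L=golf, R=alpha=BASE -> take LEFT -> golf
i=1: L=charlie, R=hotel=BASE -> take LEFT -> charlie
i=2: L=golf R=golf -> agree -> golf
i=3: L=hotel R=hotel -> agree -> hotel
i=4: L=golf=BASE, R=bravo -> take RIGHT -> bravo
i=5: L=delta R=delta -> agree -> delta
i=6: L=charlie R=charlie -> agree -> charlie
i=7: L=echo R=echo -> agree -> echo
Index 3 -> hotel

Answer: hotel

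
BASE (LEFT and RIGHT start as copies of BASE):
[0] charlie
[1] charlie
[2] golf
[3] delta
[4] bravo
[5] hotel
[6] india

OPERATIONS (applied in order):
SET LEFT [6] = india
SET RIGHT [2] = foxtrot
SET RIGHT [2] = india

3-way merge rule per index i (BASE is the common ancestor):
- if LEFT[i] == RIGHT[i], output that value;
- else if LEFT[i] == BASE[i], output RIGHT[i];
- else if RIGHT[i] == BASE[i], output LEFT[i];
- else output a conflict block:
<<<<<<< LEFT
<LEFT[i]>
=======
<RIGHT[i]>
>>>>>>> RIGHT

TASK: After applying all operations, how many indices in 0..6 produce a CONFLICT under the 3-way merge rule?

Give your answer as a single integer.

Final LEFT:  [charlie, charlie, golf, delta, bravo, hotel, india]
Final RIGHT: [charlie, charlie, india, delta, bravo, hotel, india]
i=0: L=charlie R=charlie -> agree -> charlie
i=1: L=charlie R=charlie -> agree -> charlie
i=2: L=golf=BASE, R=india -> take RIGHT -> india
i=3: L=delta R=delta -> agree -> delta
i=4: L=bravo R=bravo -> agree -> bravo
i=5: L=hotel R=hotel -> agree -> hotel
i=6: L=india R=india -> agree -> india
Conflict count: 0

Answer: 0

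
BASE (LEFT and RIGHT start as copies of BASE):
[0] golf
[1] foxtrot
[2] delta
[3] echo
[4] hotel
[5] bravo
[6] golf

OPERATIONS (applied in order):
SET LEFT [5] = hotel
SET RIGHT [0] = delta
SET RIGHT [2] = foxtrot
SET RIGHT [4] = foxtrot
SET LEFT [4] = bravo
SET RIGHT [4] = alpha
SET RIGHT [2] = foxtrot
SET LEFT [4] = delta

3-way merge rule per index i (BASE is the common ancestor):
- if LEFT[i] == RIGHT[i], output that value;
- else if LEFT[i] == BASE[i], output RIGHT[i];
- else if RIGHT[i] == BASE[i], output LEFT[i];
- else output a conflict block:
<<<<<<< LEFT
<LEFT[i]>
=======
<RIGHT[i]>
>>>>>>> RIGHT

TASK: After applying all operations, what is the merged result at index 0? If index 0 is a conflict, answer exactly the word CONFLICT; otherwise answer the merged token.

Final LEFT:  [golf, foxtrot, delta, echo, delta, hotel, golf]
Final RIGHT: [delta, foxtrot, foxtrot, echo, alpha, bravo, golf]
i=0: L=golf=BASE, R=delta -> take RIGHT -> delta
i=1: L=foxtrot R=foxtrot -> agree -> foxtrot
i=2: L=delta=BASE, R=foxtrot -> take RIGHT -> foxtrot
i=3: L=echo R=echo -> agree -> echo
i=4: BASE=hotel L=delta R=alpha all differ -> CONFLICT
i=5: L=hotel, R=bravo=BASE -> take LEFT -> hotel
i=6: L=golf R=golf -> agree -> golf
Index 0 -> delta

Answer: delta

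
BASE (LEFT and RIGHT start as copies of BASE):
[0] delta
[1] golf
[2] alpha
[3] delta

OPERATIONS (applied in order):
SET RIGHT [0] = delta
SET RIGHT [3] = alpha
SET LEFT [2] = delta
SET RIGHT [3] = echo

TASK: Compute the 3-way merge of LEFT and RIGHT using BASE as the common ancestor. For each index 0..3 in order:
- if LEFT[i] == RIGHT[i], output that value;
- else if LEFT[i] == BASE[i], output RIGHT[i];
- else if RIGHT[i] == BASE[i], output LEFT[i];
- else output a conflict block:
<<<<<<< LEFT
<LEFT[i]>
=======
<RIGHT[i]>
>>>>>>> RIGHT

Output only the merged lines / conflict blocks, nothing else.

Answer: delta
golf
delta
echo

Derivation:
Final LEFT:  [delta, golf, delta, delta]
Final RIGHT: [delta, golf, alpha, echo]
i=0: L=delta R=delta -> agree -> delta
i=1: L=golf R=golf -> agree -> golf
i=2: L=delta, R=alpha=BASE -> take LEFT -> delta
i=3: L=delta=BASE, R=echo -> take RIGHT -> echo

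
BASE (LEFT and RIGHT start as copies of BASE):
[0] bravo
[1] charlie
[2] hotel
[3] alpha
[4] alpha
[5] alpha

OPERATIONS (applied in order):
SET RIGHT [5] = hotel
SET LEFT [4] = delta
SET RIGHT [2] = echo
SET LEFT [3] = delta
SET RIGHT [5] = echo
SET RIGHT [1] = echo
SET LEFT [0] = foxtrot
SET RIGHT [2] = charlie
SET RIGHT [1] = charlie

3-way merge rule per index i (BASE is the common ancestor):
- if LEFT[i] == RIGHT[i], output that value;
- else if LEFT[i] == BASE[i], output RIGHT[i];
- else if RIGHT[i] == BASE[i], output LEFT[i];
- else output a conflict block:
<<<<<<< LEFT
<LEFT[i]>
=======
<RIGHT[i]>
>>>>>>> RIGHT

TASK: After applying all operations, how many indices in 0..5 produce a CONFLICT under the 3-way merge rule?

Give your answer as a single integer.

Answer: 0

Derivation:
Final LEFT:  [foxtrot, charlie, hotel, delta, delta, alpha]
Final RIGHT: [bravo, charlie, charlie, alpha, alpha, echo]
i=0: L=foxtrot, R=bravo=BASE -> take LEFT -> foxtrot
i=1: L=charlie R=charlie -> agree -> charlie
i=2: L=hotel=BASE, R=charlie -> take RIGHT -> charlie
i=3: L=delta, R=alpha=BASE -> take LEFT -> delta
i=4: L=delta, R=alpha=BASE -> take LEFT -> delta
i=5: L=alpha=BASE, R=echo -> take RIGHT -> echo
Conflict count: 0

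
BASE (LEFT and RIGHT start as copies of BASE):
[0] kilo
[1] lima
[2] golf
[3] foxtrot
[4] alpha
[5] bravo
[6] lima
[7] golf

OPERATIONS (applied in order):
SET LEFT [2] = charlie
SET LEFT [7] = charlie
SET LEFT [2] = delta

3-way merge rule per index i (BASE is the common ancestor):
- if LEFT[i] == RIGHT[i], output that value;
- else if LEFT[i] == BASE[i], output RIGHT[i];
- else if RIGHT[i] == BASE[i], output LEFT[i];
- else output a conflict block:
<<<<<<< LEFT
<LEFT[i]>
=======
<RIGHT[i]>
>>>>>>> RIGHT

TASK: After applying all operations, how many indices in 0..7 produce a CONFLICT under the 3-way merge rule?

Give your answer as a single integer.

Answer: 0

Derivation:
Final LEFT:  [kilo, lima, delta, foxtrot, alpha, bravo, lima, charlie]
Final RIGHT: [kilo, lima, golf, foxtrot, alpha, bravo, lima, golf]
i=0: L=kilo R=kilo -> agree -> kilo
i=1: L=lima R=lima -> agree -> lima
i=2: L=delta, R=golf=BASE -> take LEFT -> delta
i=3: L=foxtrot R=foxtrot -> agree -> foxtrot
i=4: L=alpha R=alpha -> agree -> alpha
i=5: L=bravo R=bravo -> agree -> bravo
i=6: L=lima R=lima -> agree -> lima
i=7: L=charlie, R=golf=BASE -> take LEFT -> charlie
Conflict count: 0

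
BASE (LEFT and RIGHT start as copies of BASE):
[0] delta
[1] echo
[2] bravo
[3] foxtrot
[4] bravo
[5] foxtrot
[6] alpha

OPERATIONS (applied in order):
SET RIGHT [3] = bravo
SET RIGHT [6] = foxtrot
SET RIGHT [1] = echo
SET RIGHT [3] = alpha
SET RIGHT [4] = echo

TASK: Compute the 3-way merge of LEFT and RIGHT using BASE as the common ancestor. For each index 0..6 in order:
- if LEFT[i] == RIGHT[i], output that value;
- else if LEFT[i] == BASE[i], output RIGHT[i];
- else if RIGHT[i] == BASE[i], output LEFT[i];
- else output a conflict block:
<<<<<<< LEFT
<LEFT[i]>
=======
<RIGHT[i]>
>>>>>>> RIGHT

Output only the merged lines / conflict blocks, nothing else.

Final LEFT:  [delta, echo, bravo, foxtrot, bravo, foxtrot, alpha]
Final RIGHT: [delta, echo, bravo, alpha, echo, foxtrot, foxtrot]
i=0: L=delta R=delta -> agree -> delta
i=1: L=echo R=echo -> agree -> echo
i=2: L=bravo R=bravo -> agree -> bravo
i=3: L=foxtrot=BASE, R=alpha -> take RIGHT -> alpha
i=4: L=bravo=BASE, R=echo -> take RIGHT -> echo
i=5: L=foxtrot R=foxtrot -> agree -> foxtrot
i=6: L=alpha=BASE, R=foxtrot -> take RIGHT -> foxtrot

Answer: delta
echo
bravo
alpha
echo
foxtrot
foxtrot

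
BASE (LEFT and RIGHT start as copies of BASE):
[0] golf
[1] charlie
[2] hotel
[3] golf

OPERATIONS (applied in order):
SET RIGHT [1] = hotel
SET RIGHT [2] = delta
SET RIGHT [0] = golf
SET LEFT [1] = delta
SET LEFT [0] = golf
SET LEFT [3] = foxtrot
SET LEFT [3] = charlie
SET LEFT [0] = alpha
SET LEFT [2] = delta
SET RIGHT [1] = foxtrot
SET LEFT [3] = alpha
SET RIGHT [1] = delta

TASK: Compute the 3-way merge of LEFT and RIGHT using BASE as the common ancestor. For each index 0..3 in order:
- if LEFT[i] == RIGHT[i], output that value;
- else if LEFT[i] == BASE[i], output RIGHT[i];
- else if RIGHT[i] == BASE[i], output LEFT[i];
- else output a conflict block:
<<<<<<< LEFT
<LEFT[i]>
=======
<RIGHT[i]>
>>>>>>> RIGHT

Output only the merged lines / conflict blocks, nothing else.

Answer: alpha
delta
delta
alpha

Derivation:
Final LEFT:  [alpha, delta, delta, alpha]
Final RIGHT: [golf, delta, delta, golf]
i=0: L=alpha, R=golf=BASE -> take LEFT -> alpha
i=1: L=delta R=delta -> agree -> delta
i=2: L=delta R=delta -> agree -> delta
i=3: L=alpha, R=golf=BASE -> take LEFT -> alpha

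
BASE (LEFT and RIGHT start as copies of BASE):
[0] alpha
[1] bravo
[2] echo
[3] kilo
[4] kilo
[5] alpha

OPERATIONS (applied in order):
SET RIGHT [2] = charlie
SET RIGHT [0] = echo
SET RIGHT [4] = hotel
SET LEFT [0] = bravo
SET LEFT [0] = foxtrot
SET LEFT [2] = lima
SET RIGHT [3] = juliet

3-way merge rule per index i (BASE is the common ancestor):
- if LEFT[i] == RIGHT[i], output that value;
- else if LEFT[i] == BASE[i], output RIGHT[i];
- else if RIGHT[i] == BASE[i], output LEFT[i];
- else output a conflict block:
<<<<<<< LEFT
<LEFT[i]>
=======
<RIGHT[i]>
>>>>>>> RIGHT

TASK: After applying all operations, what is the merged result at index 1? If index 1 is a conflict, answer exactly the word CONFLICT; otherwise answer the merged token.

Final LEFT:  [foxtrot, bravo, lima, kilo, kilo, alpha]
Final RIGHT: [echo, bravo, charlie, juliet, hotel, alpha]
i=0: BASE=alpha L=foxtrot R=echo all differ -> CONFLICT
i=1: L=bravo R=bravo -> agree -> bravo
i=2: BASE=echo L=lima R=charlie all differ -> CONFLICT
i=3: L=kilo=BASE, R=juliet -> take RIGHT -> juliet
i=4: L=kilo=BASE, R=hotel -> take RIGHT -> hotel
i=5: L=alpha R=alpha -> agree -> alpha
Index 1 -> bravo

Answer: bravo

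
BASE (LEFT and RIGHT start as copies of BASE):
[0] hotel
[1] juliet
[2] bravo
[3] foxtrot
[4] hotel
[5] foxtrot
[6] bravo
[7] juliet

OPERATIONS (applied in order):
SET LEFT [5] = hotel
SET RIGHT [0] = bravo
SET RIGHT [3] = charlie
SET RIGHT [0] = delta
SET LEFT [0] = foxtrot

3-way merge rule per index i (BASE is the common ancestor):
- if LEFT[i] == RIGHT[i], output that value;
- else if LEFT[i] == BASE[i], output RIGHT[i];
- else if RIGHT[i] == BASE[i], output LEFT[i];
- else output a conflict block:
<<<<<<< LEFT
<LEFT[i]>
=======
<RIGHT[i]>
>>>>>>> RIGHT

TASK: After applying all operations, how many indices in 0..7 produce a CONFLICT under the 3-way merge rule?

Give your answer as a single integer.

Final LEFT:  [foxtrot, juliet, bravo, foxtrot, hotel, hotel, bravo, juliet]
Final RIGHT: [delta, juliet, bravo, charlie, hotel, foxtrot, bravo, juliet]
i=0: BASE=hotel L=foxtrot R=delta all differ -> CONFLICT
i=1: L=juliet R=juliet -> agree -> juliet
i=2: L=bravo R=bravo -> agree -> bravo
i=3: L=foxtrot=BASE, R=charlie -> take RIGHT -> charlie
i=4: L=hotel R=hotel -> agree -> hotel
i=5: L=hotel, R=foxtrot=BASE -> take LEFT -> hotel
i=6: L=bravo R=bravo -> agree -> bravo
i=7: L=juliet R=juliet -> agree -> juliet
Conflict count: 1

Answer: 1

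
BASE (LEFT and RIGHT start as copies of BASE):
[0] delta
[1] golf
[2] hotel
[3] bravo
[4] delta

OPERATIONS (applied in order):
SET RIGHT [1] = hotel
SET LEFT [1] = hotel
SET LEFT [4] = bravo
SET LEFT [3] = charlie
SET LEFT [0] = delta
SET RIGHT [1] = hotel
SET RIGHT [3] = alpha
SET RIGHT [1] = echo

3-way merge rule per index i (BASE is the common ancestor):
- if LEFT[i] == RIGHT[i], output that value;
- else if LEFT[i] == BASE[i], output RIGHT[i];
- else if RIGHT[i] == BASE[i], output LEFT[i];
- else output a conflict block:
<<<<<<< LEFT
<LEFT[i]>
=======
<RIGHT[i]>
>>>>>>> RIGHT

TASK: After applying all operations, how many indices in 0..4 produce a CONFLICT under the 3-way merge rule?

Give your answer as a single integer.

Final LEFT:  [delta, hotel, hotel, charlie, bravo]
Final RIGHT: [delta, echo, hotel, alpha, delta]
i=0: L=delta R=delta -> agree -> delta
i=1: BASE=golf L=hotel R=echo all differ -> CONFLICT
i=2: L=hotel R=hotel -> agree -> hotel
i=3: BASE=bravo L=charlie R=alpha all differ -> CONFLICT
i=4: L=bravo, R=delta=BASE -> take LEFT -> bravo
Conflict count: 2

Answer: 2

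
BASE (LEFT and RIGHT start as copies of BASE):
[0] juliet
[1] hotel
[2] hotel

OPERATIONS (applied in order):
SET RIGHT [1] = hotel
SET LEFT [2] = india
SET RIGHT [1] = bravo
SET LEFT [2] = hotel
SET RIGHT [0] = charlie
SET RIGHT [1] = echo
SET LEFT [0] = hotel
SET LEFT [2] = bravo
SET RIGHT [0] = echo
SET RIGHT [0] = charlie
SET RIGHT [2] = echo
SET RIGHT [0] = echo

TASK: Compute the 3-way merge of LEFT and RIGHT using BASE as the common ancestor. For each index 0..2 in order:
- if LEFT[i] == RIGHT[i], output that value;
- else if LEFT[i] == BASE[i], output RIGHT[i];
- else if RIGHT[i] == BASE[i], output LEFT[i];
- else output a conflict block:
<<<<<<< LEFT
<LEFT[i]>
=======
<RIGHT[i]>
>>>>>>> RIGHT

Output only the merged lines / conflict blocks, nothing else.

Answer: <<<<<<< LEFT
hotel
=======
echo
>>>>>>> RIGHT
echo
<<<<<<< LEFT
bravo
=======
echo
>>>>>>> RIGHT

Derivation:
Final LEFT:  [hotel, hotel, bravo]
Final RIGHT: [echo, echo, echo]
i=0: BASE=juliet L=hotel R=echo all differ -> CONFLICT
i=1: L=hotel=BASE, R=echo -> take RIGHT -> echo
i=2: BASE=hotel L=bravo R=echo all differ -> CONFLICT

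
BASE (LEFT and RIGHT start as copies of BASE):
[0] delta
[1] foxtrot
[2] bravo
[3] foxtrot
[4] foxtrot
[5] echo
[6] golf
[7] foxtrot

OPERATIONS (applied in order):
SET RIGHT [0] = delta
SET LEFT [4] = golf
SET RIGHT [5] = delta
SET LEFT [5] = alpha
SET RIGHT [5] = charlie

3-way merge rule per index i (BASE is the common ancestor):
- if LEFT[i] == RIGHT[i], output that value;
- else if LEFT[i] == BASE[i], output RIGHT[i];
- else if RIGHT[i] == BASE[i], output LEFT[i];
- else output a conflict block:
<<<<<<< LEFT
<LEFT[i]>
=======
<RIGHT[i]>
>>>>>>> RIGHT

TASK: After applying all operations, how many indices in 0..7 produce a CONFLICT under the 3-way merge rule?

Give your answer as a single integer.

Answer: 1

Derivation:
Final LEFT:  [delta, foxtrot, bravo, foxtrot, golf, alpha, golf, foxtrot]
Final RIGHT: [delta, foxtrot, bravo, foxtrot, foxtrot, charlie, golf, foxtrot]
i=0: L=delta R=delta -> agree -> delta
i=1: L=foxtrot R=foxtrot -> agree -> foxtrot
i=2: L=bravo R=bravo -> agree -> bravo
i=3: L=foxtrot R=foxtrot -> agree -> foxtrot
i=4: L=golf, R=foxtrot=BASE -> take LEFT -> golf
i=5: BASE=echo L=alpha R=charlie all differ -> CONFLICT
i=6: L=golf R=golf -> agree -> golf
i=7: L=foxtrot R=foxtrot -> agree -> foxtrot
Conflict count: 1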